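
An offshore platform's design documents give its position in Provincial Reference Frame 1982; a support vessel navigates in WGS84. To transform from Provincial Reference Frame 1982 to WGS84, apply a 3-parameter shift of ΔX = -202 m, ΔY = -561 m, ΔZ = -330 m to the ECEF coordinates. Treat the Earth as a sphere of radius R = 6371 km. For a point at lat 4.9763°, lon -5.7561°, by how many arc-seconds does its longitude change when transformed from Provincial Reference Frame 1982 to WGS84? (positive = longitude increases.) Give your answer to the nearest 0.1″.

Δλ = -18.8″

sin φ = 0.086744, cos φ = 0.996231, sin λ = -0.100294, cos λ = 0.994958.
East component: ΔE = −sin λ·ΔX + cos λ·ΔY = −(-0.100294)(-202) + (0.994958)(-561) = -578.43 m.
1° of latitude spans πR/180 = 111195 m; at latitude φ, 1° of longitude spans that × cos φ = 110775.8 m, so Δλ = -578.43 / 110775.8 × 3600 = -18.798″.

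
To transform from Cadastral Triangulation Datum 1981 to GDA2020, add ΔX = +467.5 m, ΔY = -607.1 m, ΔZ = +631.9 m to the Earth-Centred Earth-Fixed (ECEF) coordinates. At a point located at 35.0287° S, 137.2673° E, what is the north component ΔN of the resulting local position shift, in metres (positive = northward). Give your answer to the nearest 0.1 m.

ΔN = 83.9 m

The local north axis is (−sin φ cos λ, −sin φ sin λ, cos φ), giving ΔN = -197.102 − 236.463 + 517.441 = 83.88 m.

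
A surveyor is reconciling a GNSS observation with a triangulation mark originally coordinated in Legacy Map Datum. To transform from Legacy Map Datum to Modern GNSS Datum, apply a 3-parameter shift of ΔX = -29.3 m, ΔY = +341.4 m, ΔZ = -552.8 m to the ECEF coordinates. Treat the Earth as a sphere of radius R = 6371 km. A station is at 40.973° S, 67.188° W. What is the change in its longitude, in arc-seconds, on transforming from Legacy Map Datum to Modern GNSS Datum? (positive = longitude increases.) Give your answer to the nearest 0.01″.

sin φ = -0.655703, cos φ = 0.755019, sin λ = -0.921782, cos λ = 0.387709.
East component: ΔE = −sin λ·ΔX + cos λ·ΔY = −(-0.921782)(-29.3) + (0.387709)(341.4) = 105.36 m.
1° of latitude spans πR/180 = 111195 m; at latitude φ, 1° of longitude spans that × cos φ = 83954.2 m, so Δλ = 105.36 / 83954.2 × 3600 = 4.518″.

Δλ = 4.52″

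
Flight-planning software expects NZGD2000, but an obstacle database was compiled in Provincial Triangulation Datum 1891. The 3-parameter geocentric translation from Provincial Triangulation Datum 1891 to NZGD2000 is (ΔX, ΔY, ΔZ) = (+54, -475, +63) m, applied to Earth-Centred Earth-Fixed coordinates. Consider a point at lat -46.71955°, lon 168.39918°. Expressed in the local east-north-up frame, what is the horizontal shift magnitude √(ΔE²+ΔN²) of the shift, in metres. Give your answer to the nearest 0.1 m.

The local east axis at (φ, λ) is (−sin λ, cos λ, 0), so ΔE = −sin(168.39918°)·54 + cos(168.39918°)·(-475) = 454.44 m.
The local north axis is (−sin φ cos λ, −sin φ sin λ, cos φ), giving ΔN = -38.509 − 69.538 + 43.191 = -64.86 m.
Horizontal magnitude = √(ΔE² + ΔN²) = √(454.44² + (-64.86)²) = 459.04 m.

459.0 m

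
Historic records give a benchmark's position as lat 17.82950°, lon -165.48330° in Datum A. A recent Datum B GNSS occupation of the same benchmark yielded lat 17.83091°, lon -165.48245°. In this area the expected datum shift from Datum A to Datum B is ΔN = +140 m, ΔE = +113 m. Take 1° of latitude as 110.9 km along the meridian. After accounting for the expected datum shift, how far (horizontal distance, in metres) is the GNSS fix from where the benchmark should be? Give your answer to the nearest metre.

Observed coordinate differences: Δφ = +0.00141°, Δλ = +0.00085°.
Converting to metres (1° lat = 110900 m, cos φ = 0.951972): observed ΔN = 156.4 m, observed ΔE = 89.7 m.
Subtracting the expected shift leaves a residual of 156.4 − (140) = 16.4 m north and 89.7 − (113) = -23.3 m east.
Residual distance = √(16.4² + (-23.3)²) = 28.4 m.

28 m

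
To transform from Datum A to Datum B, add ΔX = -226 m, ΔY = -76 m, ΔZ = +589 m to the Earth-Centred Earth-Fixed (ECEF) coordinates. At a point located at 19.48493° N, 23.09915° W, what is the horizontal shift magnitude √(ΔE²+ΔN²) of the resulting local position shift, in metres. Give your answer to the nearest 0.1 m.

634.8 m

The local east axis at (φ, λ) is (−sin λ, cos λ, 0), so ΔE = −sin(-23.09915°)·(-226) + cos(-23.09915°)·(-76) = -158.57 m.
The local north axis is (−sin φ cos λ, −sin φ sin λ, cos φ), giving ΔN = 69.341 − 9.946 + 555.268 = 614.66 m.
Horizontal magnitude = √(ΔE² + ΔN²) = √((-158.57)² + 614.66²) = 634.79 m.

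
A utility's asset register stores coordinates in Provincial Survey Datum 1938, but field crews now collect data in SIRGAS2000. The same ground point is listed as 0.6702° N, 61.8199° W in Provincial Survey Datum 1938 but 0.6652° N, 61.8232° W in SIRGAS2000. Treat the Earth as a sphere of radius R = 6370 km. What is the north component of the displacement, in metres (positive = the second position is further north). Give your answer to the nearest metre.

ΔN = -556 m

Δφ = 0.6652° − 0.6702° = -0.0050°; Δλ = -61.8232° − -61.8199° = -0.0033°.
1° along a meridian = πR/180 = 111177 m.
ΔN = Δφ × 111177 = -555.9 m; ΔE = Δλ × 111177 × cos(0.6702°) = -0.0033 × 111177 × 0.999932 = -366.9 m.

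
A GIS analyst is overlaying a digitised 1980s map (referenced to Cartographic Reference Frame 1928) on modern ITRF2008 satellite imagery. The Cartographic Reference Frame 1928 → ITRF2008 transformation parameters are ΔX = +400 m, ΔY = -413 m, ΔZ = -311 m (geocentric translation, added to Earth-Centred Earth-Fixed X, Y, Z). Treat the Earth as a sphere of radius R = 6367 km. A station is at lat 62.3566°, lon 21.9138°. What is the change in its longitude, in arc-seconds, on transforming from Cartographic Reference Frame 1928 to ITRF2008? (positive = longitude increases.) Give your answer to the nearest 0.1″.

sin φ = 0.885852, cos φ = 0.463967, sin λ = 0.373211, cos λ = 0.927746.
East component: ΔE = −sin λ·ΔX + cos λ·ΔY = −(0.373211)(400) + (0.927746)(-413) = -532.44 m.
1° of latitude spans πR/180 = 111125 m; at latitude φ, 1° of longitude spans that × cos φ = 51558.4 m, so Δλ = -532.44 / 51558.4 × 3600 = -37.177″.

Δλ = -37.2″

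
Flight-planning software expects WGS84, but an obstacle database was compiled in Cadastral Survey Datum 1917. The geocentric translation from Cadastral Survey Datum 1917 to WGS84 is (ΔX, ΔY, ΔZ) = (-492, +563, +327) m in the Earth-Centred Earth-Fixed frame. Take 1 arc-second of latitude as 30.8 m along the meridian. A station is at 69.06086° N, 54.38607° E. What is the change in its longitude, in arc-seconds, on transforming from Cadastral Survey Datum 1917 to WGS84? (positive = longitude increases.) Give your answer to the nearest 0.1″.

Δλ = 66.1″

sin φ = 0.933961, cos φ = 0.357376, sin λ = 0.812959, cos λ = 0.582321.
East component: ΔE = −sin λ·ΔX + cos λ·ΔY = −(0.812959)(-492) + (0.582321)(563) = 727.82 m.
1° of latitude spans 3600 × 30.80 = 110880 m; at latitude φ, 1° of longitude spans that × cos φ = 39625.9 m, so Δλ = 727.82 / 39625.9 × 3600 = 66.122″.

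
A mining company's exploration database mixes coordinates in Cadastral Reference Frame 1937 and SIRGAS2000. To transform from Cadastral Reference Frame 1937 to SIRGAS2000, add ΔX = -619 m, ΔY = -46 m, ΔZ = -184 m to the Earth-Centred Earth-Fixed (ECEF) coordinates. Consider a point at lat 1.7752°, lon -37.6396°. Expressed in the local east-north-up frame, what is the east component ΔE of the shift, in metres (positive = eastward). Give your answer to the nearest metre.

ΔE = -414 m

The local east axis at (φ, λ) is (−sin λ, cos λ, 0), so ΔE = −sin(-37.6396°)·(-619) + cos(-37.6396°)·(-46) = -414.44 m.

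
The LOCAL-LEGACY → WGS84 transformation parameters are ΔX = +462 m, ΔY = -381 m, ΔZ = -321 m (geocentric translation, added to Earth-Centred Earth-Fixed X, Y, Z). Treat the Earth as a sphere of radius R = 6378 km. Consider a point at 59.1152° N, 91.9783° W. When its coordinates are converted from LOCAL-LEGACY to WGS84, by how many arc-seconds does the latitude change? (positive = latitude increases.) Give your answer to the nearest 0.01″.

sin φ = 0.858201, cos φ = 0.513314, sin λ = -0.999404, cos λ = -0.034521.
North component: ΔN = −sin φ cos λ·ΔX − sin φ sin λ·ΔY + cos φ·ΔZ = −(0.858201)(-0.034521)(462) − (0.858201)(-0.999404)(-381) + (0.513314)(-321) = -477.87 m.
1° of latitude spans πR/180 = 111317 m, so Δφ = -477.87 / 111317 × 3600 = -15.454″.

Δφ = -15.45″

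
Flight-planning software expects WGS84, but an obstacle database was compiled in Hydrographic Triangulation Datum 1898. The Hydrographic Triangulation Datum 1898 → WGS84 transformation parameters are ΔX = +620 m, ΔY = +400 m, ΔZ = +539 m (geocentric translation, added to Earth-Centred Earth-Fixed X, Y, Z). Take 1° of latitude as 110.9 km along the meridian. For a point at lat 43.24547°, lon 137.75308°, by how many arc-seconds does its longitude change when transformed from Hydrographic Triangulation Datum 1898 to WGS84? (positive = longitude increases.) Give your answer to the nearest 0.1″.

Δλ = -31.8″

sin φ = 0.685125, cos φ = 0.728425, sin λ = 0.672327, cos λ = -0.740254.
East component: ΔE = −sin λ·ΔX + cos λ·ΔY = −(0.672327)(620) + (-0.740254)(400) = -712.94 m.
1° of latitude spans 110900 m; at latitude φ, 1° of longitude spans that × cos φ = 80782.3 m, so Δλ = -712.94 / 80782.3 × 3600 = -31.772″.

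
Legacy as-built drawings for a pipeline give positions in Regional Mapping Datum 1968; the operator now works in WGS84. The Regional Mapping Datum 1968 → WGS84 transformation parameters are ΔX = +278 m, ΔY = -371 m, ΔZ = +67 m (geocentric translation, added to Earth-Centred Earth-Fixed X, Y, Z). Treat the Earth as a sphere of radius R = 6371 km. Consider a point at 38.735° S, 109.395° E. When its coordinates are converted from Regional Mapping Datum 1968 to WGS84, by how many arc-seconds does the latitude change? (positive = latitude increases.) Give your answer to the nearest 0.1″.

Δφ = -7.3″

sin φ = -0.625719, cos φ = 0.780048, sin λ = 0.943252, cos λ = -0.332079.
North component: ΔN = −sin φ cos λ·ΔX − sin φ sin λ·ΔY + cos φ·ΔZ = −(-0.625719)(-0.332079)(278) − (-0.625719)(0.943252)(-371) + (0.780048)(67) = -224.47 m.
1° of latitude spans πR/180 = 111195 m, so Δφ = -224.47 / 111195 × 3600 = -7.267″.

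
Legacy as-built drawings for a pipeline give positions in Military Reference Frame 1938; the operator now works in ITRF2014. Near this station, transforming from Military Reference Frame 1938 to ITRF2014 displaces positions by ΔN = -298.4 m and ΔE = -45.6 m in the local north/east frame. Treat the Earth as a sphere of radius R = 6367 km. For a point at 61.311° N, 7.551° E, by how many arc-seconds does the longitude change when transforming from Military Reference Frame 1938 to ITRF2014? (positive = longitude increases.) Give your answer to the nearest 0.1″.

At latitude 61.311°, cos φ = 0.480055.
One radian of longitude at latitude φ spans R cos φ, so Δλ = ΔE / (R cos φ) = -45.6 / (6367000 × 0.480055) = -1.4919e-05 rad = -3.077″.

Δλ = -3.1″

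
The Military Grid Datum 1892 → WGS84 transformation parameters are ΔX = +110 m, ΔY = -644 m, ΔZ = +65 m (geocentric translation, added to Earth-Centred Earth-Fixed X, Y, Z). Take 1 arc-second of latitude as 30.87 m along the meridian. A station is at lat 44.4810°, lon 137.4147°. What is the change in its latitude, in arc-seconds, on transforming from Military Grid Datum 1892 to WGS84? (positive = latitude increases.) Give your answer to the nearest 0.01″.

Δφ = 13.23″

sin φ = 0.700673, cos φ = 0.713483, sin λ = 0.676687, cos λ = -0.736271.
North component: ΔN = −sin φ cos λ·ΔX − sin φ sin λ·ΔY + cos φ·ΔZ = −(0.700673)(-0.736271)(110) − (0.700673)(0.676687)(-644) + (0.713483)(65) = 408.47 m.
1° of latitude spans 3600 × 30.87 = 111132 m, so Δφ = 408.47 / 111132 × 3600 = 13.232″.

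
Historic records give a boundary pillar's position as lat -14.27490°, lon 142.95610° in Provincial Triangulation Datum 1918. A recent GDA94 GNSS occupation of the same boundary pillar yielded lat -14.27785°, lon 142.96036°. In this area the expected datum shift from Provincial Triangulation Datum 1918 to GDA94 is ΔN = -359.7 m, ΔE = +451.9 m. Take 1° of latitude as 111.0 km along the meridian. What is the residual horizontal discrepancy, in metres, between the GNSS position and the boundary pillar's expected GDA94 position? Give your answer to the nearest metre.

33 m

Observed coordinate differences: Δφ = -0.00295°, Δλ = +0.00426°.
Converting to metres (1° lat = 111000 m, cos φ = 0.969124): observed ΔN = -327.5 m, observed ΔE = 458.3 m.
Subtracting the expected shift leaves a residual of -327.5 − (-359.7) = 32.2 m north and 458.3 − (451.9) = 6.4 m east.
Residual distance = √(32.2² + 6.4²) = 32.9 m.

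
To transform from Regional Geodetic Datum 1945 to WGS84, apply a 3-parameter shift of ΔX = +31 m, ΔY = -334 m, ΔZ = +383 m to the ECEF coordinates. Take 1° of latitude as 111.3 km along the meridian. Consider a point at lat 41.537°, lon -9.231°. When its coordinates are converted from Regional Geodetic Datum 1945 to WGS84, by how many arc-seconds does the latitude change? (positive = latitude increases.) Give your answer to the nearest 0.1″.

sin φ = 0.663104, cos φ = 0.748528, sin λ = -0.160415, cos λ = 0.987050.
North component: ΔN = −sin φ cos λ·ΔX − sin φ sin λ·ΔY + cos φ·ΔZ = −(0.663104)(0.987050)(31) − (0.663104)(-0.160415)(-334) + (0.748528)(383) = 230.87 m.
1° of latitude spans 111300 m, so Δφ = 230.87 / 111300 × 3600 = 7.467″.

Δφ = 7.5″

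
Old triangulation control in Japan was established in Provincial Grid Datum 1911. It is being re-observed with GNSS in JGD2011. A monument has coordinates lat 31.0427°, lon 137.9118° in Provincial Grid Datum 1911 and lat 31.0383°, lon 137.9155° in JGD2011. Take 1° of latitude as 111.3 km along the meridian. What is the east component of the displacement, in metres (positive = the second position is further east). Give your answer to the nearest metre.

ΔE = 353 m

Δφ = 31.0383° − 31.0427° = -0.0044°; Δλ = 137.9155° − 137.9118° = +0.0037°.
ΔN = Δφ × 111300 = -489.7 m; ΔE = Δλ × 111300 × cos(31.0427°) = +0.0037 × 111300 × 0.856783 = 352.8 m.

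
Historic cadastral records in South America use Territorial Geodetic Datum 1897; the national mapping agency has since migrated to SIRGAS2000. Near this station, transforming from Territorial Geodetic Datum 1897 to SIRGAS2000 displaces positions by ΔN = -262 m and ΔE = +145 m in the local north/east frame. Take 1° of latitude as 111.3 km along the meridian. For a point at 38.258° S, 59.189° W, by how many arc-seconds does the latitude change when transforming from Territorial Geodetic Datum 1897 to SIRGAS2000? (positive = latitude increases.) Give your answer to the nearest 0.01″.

1° of latitude = 111.3 km, so Δφ = -262.0 / 111300 = -0.0023540° = -8.474″.

Δφ = -8.47″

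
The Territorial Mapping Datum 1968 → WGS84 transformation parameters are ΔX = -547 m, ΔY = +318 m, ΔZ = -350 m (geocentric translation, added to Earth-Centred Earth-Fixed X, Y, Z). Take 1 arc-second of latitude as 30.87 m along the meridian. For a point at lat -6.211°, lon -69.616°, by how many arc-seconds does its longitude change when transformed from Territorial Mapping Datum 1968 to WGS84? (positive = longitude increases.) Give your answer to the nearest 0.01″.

sin φ = -0.108190, cos φ = 0.994130, sin λ = -0.937379, cos λ = 0.348310.
East component: ΔE = −sin λ·ΔX + cos λ·ΔY = −(-0.937379)(-547) + (0.348310)(318) = -401.98 m.
1° of latitude spans 3600 × 30.87 = 111132 m; at latitude φ, 1° of longitude spans that × cos φ = 110479.7 m, so Δλ = -401.98 / 110479.7 × 3600 = -13.099″.

Δλ = -13.10″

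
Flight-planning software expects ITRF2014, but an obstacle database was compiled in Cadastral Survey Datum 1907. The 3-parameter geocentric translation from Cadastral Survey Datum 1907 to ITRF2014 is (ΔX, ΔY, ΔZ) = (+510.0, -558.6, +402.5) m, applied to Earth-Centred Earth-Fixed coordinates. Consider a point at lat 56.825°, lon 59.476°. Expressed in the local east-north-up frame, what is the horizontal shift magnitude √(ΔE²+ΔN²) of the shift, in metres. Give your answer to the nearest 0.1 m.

829.3 m

At φ = 56.825°, λ = 59.476°: sin φ = 0.837003, cos φ = 0.547198, sin λ = 0.861416, cos λ = 0.507899.
ΔE = −sin λ·ΔX + cos λ·ΔY = −(0.861416)·(510.0) + (0.507899)·(-558.6) = -723.03 m.
ΔN = −sin φ cos λ·ΔX − sin φ sin λ·ΔY + cos φ·ΔZ = −(0.837003)(0.507899)(510.0) − (0.837003)(0.861416)(-558.6) + (0.547198)(402.5) = 406.19 m.
Horizontal magnitude = √(ΔE² + ΔN²) = √((-723.03)² + 406.19²) = 829.32 m.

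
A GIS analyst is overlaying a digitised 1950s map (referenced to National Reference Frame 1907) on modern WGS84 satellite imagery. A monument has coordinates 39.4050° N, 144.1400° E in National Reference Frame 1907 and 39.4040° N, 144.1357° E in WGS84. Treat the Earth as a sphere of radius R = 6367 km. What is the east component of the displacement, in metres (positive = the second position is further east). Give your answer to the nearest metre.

Δφ = 39.4040° − 39.4050° = -0.0010°; Δλ = 144.1357° − 144.1400° = -0.0043°.
1° along a meridian = πR/180 = 111125 m.
ΔN = Δφ × 111125 = -111.1 m; ΔE = Δλ × 111125 × cos(39.4050°) = -0.0043 × 111125 × 0.772678 = -369.2 m.

ΔE = -369 m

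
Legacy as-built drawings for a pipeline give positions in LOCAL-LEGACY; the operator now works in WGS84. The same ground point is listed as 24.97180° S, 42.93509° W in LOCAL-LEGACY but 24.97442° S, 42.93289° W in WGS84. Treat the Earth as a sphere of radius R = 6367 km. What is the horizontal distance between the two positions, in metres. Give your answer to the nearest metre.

366 m

Δφ = -24.97442° − -24.97180° = -0.00262°; Δλ = -42.93289° − -42.93509° = +0.00220°.
1° along a meridian = πR/180 = 111125 m.
ΔN = Δφ × 111125 = -291.1 m; ΔE = Δλ × 111125 × cos(-24.97180°) = +0.00220 × 111125 × 0.906516 = 221.6 m.
Distance = √(ΔE² + ΔN²) = √(221.6² + (-291.1)²) = 365.9 m.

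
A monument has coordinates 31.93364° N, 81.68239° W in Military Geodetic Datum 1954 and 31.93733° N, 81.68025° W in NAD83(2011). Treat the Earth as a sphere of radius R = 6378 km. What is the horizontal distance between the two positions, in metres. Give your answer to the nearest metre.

Δφ = 31.93733° − 31.93364° = +0.00369°; Δλ = -81.68025° − -81.68239° = +0.00214°.
1° along a meridian = πR/180 = 111317 m.
ΔN = Δφ × 111317 = 410.8 m; ΔE = Δλ × 111317 × cos(31.93364°) = +0.00214 × 111317 × 0.848661 = 202.2 m.
Distance = √(ΔE² + ΔN²) = √(202.2² + 410.8²) = 457.8 m.

458 m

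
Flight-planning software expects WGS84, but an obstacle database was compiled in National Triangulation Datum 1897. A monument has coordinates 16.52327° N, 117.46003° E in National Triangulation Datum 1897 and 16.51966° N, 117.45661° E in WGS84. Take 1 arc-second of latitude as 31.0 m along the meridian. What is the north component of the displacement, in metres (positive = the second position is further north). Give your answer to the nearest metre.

ΔN = -403 m

Δφ = 16.51966° − 16.52327° = -0.00361°; Δλ = 117.45661° − 117.46003° = -0.00342°.
1° of latitude = 3600 × 31.00 = 111600 m.
ΔN = Δφ × 111600 = -402.9 m; ΔE = Δλ × 111600 × cos(16.52327°) = -0.00342 × 111600 × 0.958704 = -365.9 m.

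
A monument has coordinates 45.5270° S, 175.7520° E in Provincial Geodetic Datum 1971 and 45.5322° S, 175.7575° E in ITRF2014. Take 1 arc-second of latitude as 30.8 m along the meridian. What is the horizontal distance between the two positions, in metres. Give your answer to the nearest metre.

718 m

Δφ = -45.5322° − -45.5270° = -0.0052°; Δλ = 175.7575° − 175.7520° = +0.0055°.
1° of latitude = 3600 × 30.80 = 110880 m.
ΔN = Δφ × 110880 = -576.6 m; ΔE = Δλ × 110880 × cos(-45.5270°) = +0.0055 × 110880 × 0.700573 = 427.2 m.
Distance = √(ΔE² + ΔN²) = √(427.2² + (-576.6)²) = 717.6 m.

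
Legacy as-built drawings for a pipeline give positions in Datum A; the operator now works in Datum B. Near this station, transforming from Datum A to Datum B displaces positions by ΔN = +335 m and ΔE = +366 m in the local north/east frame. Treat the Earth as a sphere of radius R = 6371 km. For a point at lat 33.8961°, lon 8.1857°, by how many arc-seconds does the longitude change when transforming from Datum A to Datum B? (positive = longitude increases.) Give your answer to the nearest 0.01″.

At latitude 33.8961°, cos φ = 0.830050.
One radian of longitude at latitude φ spans R cos φ, so Δλ = ΔE / (R cos φ) = 366.0 / (6371000 × 0.830050) = 6.9210e-05 rad = 14.276″.

Δλ = 14.28″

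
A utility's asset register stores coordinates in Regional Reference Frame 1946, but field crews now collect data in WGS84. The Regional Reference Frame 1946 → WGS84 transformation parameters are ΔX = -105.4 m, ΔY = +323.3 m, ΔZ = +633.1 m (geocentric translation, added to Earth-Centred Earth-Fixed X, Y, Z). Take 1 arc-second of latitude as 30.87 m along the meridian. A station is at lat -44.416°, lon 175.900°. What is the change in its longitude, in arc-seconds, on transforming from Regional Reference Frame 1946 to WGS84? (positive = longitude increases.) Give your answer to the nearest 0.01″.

Δλ = -14.28″

sin φ = -0.699863, cos φ = 0.714277, sin λ = 0.071497, cos λ = -0.997441.
East component: ΔE = −sin λ·ΔX + cos λ·ΔY = −(0.071497)(-105.4) + (-0.997441)(323.3) = -314.94 m.
1° of latitude spans 3600 × 30.87 = 111132 m; at latitude φ, 1° of longitude spans that × cos φ = 79379.1 m, so Δλ = -314.94 / 79379.1 × 3600 = -14.283″.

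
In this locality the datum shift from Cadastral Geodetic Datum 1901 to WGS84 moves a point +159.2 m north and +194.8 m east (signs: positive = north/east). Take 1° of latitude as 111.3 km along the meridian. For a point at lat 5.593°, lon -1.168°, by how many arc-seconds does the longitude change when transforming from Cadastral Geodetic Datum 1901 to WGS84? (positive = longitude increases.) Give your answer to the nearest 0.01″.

At latitude 5.593°, cos φ = 0.995239.
1° of longitude at this latitude = 111.3 × cos φ = 110.77 km, so Δλ = 194.8 / 110770.1 = 0.0017586° = 6.331″.

Δλ = 6.33″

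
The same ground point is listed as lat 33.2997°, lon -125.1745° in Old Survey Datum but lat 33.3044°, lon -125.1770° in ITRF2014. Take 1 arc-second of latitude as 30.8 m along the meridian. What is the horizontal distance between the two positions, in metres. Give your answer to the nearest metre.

Δφ = 33.3044° − 33.2997° = +0.0047°; Δλ = -125.1770° − -125.1745° = -0.0025°.
1° of latitude = 3600 × 30.80 = 110880 m.
ΔN = Δφ × 110880 = 521.1 m; ΔE = Δλ × 110880 × cos(33.2997°) = -0.0025 × 110880 × 0.835810 = -231.7 m.
Distance = √(ΔE² + ΔN²) = √((-231.7)² + 521.1²) = 570.3 m.

570 m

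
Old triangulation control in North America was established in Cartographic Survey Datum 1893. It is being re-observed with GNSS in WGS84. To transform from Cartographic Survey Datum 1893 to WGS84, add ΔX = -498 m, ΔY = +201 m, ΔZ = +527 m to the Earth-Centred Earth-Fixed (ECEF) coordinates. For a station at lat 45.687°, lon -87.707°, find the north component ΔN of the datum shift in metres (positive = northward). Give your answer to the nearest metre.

At φ = 45.687°, λ = -87.707°: sin φ = 0.715534, cos φ = 0.698578, sin λ = -0.999199, cos λ = 0.040010.
ΔN = −sin φ cos λ·ΔX − sin φ sin λ·ΔY + cos φ·ΔZ = −(0.715534)(0.040010)(-498) − (0.715534)(-0.999199)(201) + (0.698578)(527) = 526.11 m.

ΔN = 526 m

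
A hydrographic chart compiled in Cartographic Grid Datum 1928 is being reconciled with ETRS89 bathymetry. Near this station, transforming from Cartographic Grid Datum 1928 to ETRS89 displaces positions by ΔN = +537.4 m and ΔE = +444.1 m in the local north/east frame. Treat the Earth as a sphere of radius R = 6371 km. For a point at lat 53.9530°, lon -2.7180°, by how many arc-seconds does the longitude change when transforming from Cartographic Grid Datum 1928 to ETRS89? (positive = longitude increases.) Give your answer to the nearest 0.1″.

At latitude 53.9530°, cos φ = 0.588449.
One radian of longitude at latitude φ spans R cos φ, so Δλ = ΔE / (R cos φ) = 444.1 / (6371000 × 0.588449) = 1.1846e-04 rad = 24.434″.

Δλ = 24.4″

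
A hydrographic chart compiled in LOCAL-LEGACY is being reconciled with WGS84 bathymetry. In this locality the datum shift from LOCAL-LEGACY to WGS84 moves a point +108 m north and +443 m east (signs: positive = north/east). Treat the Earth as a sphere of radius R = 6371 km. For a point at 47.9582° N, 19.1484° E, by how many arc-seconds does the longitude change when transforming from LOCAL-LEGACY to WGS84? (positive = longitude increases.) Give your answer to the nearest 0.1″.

At latitude 47.9582°, cos φ = 0.669673.
One radian of longitude at latitude φ spans R cos φ, so Δλ = ΔE / (R cos φ) = 443.0 / (6371000 × 0.669673) = 1.0383e-04 rad = 21.417″.

Δλ = 21.4″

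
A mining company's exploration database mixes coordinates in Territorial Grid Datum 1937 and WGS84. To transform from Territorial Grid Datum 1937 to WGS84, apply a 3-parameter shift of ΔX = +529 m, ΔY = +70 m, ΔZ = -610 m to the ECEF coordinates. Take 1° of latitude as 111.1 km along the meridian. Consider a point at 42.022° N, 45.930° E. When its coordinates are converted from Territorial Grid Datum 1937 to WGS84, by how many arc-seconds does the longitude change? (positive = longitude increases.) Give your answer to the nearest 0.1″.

Δλ = -14.5″

sin φ = 0.669416, cos φ = 0.742888, sin λ = 0.718491, cos λ = 0.695537.
East component: ΔE = −sin λ·ΔX + cos λ·ΔY = −(0.718491)(529) + (0.695537)(70) = -331.39 m.
1° of latitude spans 111100 m; at latitude φ, 1° of longitude spans that × cos φ = 82534.8 m, so Δλ = -331.39 / 82534.8 × 3600 = -14.455″.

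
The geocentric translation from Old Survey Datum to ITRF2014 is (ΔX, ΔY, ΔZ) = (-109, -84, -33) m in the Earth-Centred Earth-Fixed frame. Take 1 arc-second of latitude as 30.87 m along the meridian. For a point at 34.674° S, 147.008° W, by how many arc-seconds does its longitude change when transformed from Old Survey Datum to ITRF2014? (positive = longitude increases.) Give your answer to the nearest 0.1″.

sin φ = -0.568906, cos φ = 0.822402, sin λ = -0.544522, cos λ = -0.838747.
East component: ΔE = −sin λ·ΔX + cos λ·ΔY = −(-0.544522)(-109) + (-0.838747)(-84) = 11.10 m.
1° of latitude spans 3600 × 30.87 = 111132 m; at latitude φ, 1° of longitude spans that × cos φ = 91395.2 m, so Δλ = 11.10 / 91395.2 × 3600 = 0.437″.

Δλ = 0.4″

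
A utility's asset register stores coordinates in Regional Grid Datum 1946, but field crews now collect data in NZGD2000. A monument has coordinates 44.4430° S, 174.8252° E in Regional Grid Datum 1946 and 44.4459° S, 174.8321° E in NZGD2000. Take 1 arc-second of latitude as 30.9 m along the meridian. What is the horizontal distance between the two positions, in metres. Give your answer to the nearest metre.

Δφ = -44.4459° − -44.4430° = -0.0029°; Δλ = 174.8321° − 174.8252° = +0.0069°.
1° of latitude = 3600 × 30.90 = 111240 m.
ΔN = Δφ × 111240 = -322.6 m; ΔE = Δλ × 111240 × cos(-44.4430°) = +0.0069 × 111240 × 0.713947 = 548.0 m.
Distance = √(ΔE² + ΔN²) = √(548.0² + (-322.6)²) = 635.9 m.

636 m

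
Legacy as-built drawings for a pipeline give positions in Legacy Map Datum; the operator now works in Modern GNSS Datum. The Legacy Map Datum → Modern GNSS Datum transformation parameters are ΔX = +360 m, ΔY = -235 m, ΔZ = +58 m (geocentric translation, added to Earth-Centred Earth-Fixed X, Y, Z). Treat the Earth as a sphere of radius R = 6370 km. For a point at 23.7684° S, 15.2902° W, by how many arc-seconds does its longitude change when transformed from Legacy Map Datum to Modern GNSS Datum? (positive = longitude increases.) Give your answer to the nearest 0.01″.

sin φ = -0.403041, cos φ = 0.915182, sin λ = -0.263708, cos λ = 0.964603.
East component: ΔE = −sin λ·ΔX + cos λ·ΔY = −(-0.263708)(360) + (0.964603)(-235) = -131.75 m.
1° of latitude spans πR/180 = 111177 m; at latitude φ, 1° of longitude spans that × cos φ = 101747.6 m, so Δλ = -131.75 / 101747.6 × 3600 = -4.661″.

Δλ = -4.66″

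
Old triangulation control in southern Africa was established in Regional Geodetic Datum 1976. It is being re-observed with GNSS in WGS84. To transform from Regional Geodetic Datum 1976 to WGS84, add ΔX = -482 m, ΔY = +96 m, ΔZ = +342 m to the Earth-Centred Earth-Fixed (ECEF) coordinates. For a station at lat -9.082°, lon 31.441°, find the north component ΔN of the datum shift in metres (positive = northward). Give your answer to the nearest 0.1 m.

At φ = -9.082°, λ = 31.441°: sin φ = -0.157848, cos φ = 0.987463, sin λ = 0.521620, cos λ = 0.853178.
ΔN = −sin φ cos λ·ΔX − sin φ sin λ·ΔY + cos φ·ΔZ = −(-0.157848)(0.853178)(-482) − (-0.157848)(0.521620)(96) + (0.987463)(342) = 280.70 m.

ΔN = 280.7 m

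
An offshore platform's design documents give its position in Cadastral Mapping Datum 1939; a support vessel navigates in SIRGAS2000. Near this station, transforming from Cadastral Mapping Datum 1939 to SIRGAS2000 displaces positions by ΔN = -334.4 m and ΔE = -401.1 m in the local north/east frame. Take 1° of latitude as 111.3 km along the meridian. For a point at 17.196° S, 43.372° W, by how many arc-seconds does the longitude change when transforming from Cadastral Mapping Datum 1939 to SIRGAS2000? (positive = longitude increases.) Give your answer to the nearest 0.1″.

At latitude -17.196°, cos φ = 0.955299.
1° of longitude at this latitude = 111.3 × cos φ = 106.32 km, so Δλ = -401.1 / 106324.8 = -0.0037724° = -13.581″.

Δλ = -13.6″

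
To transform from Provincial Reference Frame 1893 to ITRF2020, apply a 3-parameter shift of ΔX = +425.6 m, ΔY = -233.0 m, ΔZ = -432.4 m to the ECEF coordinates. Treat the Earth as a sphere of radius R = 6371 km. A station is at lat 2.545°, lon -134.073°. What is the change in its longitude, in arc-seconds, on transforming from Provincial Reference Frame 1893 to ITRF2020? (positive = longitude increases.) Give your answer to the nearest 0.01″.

sin φ = 0.044404, cos φ = 0.999014, sin λ = -0.718454, cos λ = -0.695574.
East component: ΔE = −sin λ·ΔX + cos λ·ΔY = −(-0.718454)(425.6) + (-0.695574)(-233.0) = 467.84 m.
1° of latitude spans πR/180 = 111195 m; at latitude φ, 1° of longitude spans that × cos φ = 111085.3 m, so Δλ = 467.84 / 111085.3 × 3600 = 15.162″.

Δλ = 15.16″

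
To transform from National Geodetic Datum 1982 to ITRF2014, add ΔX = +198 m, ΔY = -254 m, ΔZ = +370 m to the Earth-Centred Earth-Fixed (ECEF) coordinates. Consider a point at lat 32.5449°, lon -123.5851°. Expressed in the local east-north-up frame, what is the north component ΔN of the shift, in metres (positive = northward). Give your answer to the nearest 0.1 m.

The local north axis is (−sin φ cos λ, −sin φ sin λ, cos φ), giving ΔN = 58.922 − 113.832 + 311.899 = 256.99 m.

ΔN = 257.0 m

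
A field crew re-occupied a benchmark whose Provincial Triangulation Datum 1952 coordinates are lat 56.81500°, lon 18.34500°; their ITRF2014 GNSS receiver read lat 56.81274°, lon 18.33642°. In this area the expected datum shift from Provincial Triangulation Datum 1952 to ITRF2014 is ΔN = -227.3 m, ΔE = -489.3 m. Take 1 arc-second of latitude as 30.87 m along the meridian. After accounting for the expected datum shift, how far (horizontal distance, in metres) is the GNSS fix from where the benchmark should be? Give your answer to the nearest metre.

Observed coordinate differences: Δφ = -0.00226°, Δλ = -0.00858°.
Converting to metres (1° lat = 111132 m, cos φ = 0.547344): observed ΔN = -251.2 m, observed ΔE = -521.9 m.
Subtracting the expected shift leaves a residual of -251.2 − (-227.3) = -23.9 m north and -521.9 − (-489.3) = -32.6 m east.
Residual distance = √((-23.9)² + (-32.6)²) = 40.4 m.

40 m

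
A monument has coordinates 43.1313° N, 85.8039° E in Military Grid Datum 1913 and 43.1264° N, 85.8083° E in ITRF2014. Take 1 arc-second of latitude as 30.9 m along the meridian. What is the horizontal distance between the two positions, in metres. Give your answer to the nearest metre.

Δφ = 43.1264° − 43.1313° = -0.0049°; Δλ = 85.8083° − 85.8039° = +0.0044°.
1° of latitude = 3600 × 30.90 = 111240 m.
ΔN = Δφ × 111240 = -545.1 m; ΔE = Δλ × 111240 × cos(43.1313°) = +0.0044 × 111240 × 0.729789 = 357.2 m.
Distance = √(ΔE² + ΔN²) = √(357.2² + (-545.1)²) = 651.7 m.

652 m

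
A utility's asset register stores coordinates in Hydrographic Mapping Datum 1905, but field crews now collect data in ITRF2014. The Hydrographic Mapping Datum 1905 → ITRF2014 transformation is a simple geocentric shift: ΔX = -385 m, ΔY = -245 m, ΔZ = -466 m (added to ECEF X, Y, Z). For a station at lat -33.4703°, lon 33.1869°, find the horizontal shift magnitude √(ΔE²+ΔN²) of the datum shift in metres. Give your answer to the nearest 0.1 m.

At φ = -33.4703°, λ = 33.1869°: sin φ = -0.551505, cos φ = 0.834172, sin λ = 0.547372, cos λ = 0.836889.
ΔE = −sin λ·ΔX + cos λ·ΔY = −(0.547372)·(-385) + (0.836889)·(-245) = 5.70 m.
ΔN = −sin φ cos λ·ΔX − sin φ sin λ·ΔY + cos φ·ΔZ = −(-0.551505)(0.836889)(-385) − (-0.551505)(0.547372)(-245) + (0.834172)(-466) = -640.38 m.
Horizontal magnitude = √(ΔE² + ΔN²) = √(5.70² + (-640.38)²) = 640.41 m.

640.4 m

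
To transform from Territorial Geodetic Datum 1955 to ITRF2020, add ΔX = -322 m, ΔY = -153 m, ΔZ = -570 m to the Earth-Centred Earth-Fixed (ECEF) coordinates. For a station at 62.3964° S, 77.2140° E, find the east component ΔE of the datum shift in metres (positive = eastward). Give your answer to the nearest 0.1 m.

At φ = -62.3964°, λ = 77.2140°: sin φ = -0.886174, cos φ = 0.463352, sin λ = 0.975203, cos λ = 0.221310.
ΔE = −sin λ·ΔX + cos λ·ΔY = −(0.975203)·(-322) + (0.221310)·(-153) = 280.16 m.

ΔE = 280.2 m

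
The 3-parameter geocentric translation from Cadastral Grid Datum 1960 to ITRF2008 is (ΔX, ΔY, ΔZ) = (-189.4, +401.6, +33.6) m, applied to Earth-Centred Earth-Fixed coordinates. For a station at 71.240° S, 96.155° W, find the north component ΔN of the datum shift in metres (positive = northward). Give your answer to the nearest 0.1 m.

At φ = -71.240°, λ = -96.155°: sin φ = -0.946874, cos φ = 0.321605, sin λ = -0.994235, cos λ = -0.107219.
ΔN = −sin φ cos λ·ΔX − sin φ sin λ·ΔY + cos φ·ΔZ = −(-0.946874)(-0.107219)(-189.4) − (-0.946874)(-0.994235)(401.6) + (0.321605)(33.6) = -348.04 m.

ΔN = -348.0 m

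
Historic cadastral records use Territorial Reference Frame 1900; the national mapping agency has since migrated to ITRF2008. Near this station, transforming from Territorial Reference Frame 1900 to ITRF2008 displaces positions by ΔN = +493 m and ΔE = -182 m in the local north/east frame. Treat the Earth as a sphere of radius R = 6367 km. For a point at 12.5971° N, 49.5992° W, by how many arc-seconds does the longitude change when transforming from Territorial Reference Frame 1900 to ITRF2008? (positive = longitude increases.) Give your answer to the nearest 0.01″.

Δλ = -6.04″

At latitude 12.5971°, cos φ = 0.975928.
One radian of longitude at latitude φ spans R cos φ, so Δλ = ΔE / (R cos φ) = -182.0 / (6367000 × 0.975928) = -2.9290e-05 rad = -6.041″.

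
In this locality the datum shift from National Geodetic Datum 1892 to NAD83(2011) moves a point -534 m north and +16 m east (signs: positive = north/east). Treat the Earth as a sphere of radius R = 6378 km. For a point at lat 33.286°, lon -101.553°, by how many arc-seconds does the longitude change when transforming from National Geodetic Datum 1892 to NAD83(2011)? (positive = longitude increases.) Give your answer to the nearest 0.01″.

Δλ = 0.62″

At latitude 33.286°, cos φ = 0.835941.
One radian of longitude at latitude φ spans R cos φ, so Δλ = ΔE / (R cos φ) = 16.0 / (6378000 × 0.835941) = 3.0010e-06 rad = 0.619″.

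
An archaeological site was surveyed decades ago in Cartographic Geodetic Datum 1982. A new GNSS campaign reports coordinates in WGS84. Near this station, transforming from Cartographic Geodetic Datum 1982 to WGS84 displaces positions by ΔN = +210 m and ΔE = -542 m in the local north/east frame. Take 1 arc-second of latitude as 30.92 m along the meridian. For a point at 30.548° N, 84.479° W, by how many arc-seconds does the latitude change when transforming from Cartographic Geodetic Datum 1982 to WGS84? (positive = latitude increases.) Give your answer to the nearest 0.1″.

1″ of latitude = 30.92 m, so Δφ = 210.0 / 30.92 = 6.792″.

Δφ = 6.8″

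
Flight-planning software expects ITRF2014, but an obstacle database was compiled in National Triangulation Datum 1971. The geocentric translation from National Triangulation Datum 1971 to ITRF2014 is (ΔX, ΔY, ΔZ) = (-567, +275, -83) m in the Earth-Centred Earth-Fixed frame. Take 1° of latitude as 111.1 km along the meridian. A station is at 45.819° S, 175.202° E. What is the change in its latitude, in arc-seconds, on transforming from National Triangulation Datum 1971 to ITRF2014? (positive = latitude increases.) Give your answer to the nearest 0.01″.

sin φ = -0.717142, cos φ = 0.696927, sin λ = 0.083643, cos λ = -0.996496.
North component: ΔN = −sin φ cos λ·ΔX − sin φ sin λ·ΔY + cos φ·ΔZ = −(-0.717142)(-0.996496)(-567) − (-0.717142)(0.083643)(275) + (0.696927)(-83) = 363.85 m.
1° of latitude spans 111100 m, so Δφ = 363.85 / 111100 × 3600 = 11.790″.

Δφ = 11.79″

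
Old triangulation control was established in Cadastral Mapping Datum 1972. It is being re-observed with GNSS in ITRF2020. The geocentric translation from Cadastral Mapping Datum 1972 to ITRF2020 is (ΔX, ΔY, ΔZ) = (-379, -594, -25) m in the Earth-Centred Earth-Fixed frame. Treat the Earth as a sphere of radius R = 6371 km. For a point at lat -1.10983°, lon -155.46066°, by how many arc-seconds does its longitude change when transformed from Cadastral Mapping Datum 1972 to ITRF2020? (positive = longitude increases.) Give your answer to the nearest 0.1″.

Δλ = 12.4″

sin φ = -0.019369, cos φ = 0.999812, sin λ = -0.415318, cos λ = -0.909676.
East component: ΔE = −sin λ·ΔX + cos λ·ΔY = −(-0.415318)(-379) + (-0.909676)(-594) = 382.94 m.
1° of latitude spans πR/180 = 111195 m; at latitude φ, 1° of longitude spans that × cos φ = 111174.1 m, so Δλ = 382.94 / 111174.1 × 3600 = 12.400″.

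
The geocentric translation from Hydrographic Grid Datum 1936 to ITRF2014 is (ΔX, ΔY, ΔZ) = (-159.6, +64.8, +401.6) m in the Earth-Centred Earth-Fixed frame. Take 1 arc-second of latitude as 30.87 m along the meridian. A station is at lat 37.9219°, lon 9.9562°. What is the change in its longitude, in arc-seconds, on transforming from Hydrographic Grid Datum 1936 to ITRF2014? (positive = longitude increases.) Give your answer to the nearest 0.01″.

Δλ = 3.75″

sin φ = 0.614587, cos φ = 0.788849, sin λ = 0.172895, cos λ = 0.984940.
East component: ΔE = −sin λ·ΔX + cos λ·ΔY = −(0.172895)(-159.6) + (0.984940)(64.8) = 91.42 m.
1° of latitude spans 3600 × 30.87 = 111132 m; at latitude φ, 1° of longitude spans that × cos φ = 87666.4 m, so Δλ = 91.42 / 87666.4 × 3600 = 3.754″.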